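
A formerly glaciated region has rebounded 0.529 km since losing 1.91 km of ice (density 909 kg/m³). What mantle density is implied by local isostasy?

3280 kg/m³

ρ_m = ρ_ice t / u = 909 × 1.91 km/0.529 km = 3280 kg/m³.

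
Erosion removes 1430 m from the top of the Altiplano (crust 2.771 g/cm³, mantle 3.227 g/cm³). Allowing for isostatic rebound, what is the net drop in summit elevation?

Rebound u = e ρ_c/ρ_m = 1430 m × 2.771/3.227 = 1228 m.
Net surface drop = e − u = 1430 m − 1228 m = e (ρ_m − ρ_c)/ρ_m = 202 m.

202 m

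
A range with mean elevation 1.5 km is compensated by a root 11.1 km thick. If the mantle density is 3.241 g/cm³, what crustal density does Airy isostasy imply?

2.86 g/cm³

ρ_c h = (ρ_m − ρ_c) r → ρ_c (h + r) = ρ_m r → ρ_c = ρ_m r / (h + r).
ρ_c = 3.241 × 11.1 km / (1.5 km + 11.1 km) = 2.86 g/cm³.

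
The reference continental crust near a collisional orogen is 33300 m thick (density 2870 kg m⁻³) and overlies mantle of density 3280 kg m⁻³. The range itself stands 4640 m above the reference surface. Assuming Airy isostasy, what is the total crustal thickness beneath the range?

70400 m

Root depth r = h ρ_c / (ρ_m − ρ_c) = 4640 m × 2870 / 410 = 32480 m.
Total thickness = T + h + r = 33300 m + 4640 m + 32480 m = 70400 m.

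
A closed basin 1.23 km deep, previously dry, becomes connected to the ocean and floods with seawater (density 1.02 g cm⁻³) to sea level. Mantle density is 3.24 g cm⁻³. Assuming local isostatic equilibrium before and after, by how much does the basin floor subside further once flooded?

After flooding the water column is d + s deep. Its weight must equal the weight of mantle displaced by the extra subsidence s: (d + s) ρ_w = s ρ_m.
s = d ρ_w / (ρ_m − ρ_w) = 1.23 km × 1.02/(3.24 − 1.02) = 0.565 km.

0.565 km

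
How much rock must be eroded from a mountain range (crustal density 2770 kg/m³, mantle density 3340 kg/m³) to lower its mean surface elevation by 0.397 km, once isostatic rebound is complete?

2.33 km

Net drop Δ = e − u = e − e ρ_c/ρ_m = e (ρ_m − ρ_c)/ρ_m.
e = Δ ρ_m/(ρ_m − ρ_c) = 0.397 km × 3340/570 = 2.33 km.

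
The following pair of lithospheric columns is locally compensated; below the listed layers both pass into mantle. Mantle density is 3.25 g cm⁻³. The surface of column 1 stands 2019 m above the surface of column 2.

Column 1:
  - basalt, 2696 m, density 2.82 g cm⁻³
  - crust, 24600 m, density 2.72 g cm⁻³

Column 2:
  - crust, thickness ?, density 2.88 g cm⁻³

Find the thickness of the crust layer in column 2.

20600 m

Take the compensation level at the base of the deeper column (depth z_c below the surface of column 1) and equate Σ ρ_i t_i down to z_c; mantle fills any gap and the z_c terms cancel.
Column 1: 2696×2.82 + 24600×2.72 + (z_c − 27296)×3.25
Column 2: 2019×0 + x×2.88 + (z_c − 2019 − 0 − x)×3.25
The z_c×3.25 term appears on both sides and cancels. Collect the known terms of each column as K = Σ(ρt)_known − 3.25 × (depth of known layers): K_1 = 74514.72 − 3.25×27296 = −14197.28; K_2 = 0 − 3.25×(2019 + 0) = −6561.75.
Balance: K_1 = K_2 − x×(3.25 − 2.88), so x = (K_2 − K_1)/(3.25 − 2.88) = 7635.53/0.37 = 20600 m.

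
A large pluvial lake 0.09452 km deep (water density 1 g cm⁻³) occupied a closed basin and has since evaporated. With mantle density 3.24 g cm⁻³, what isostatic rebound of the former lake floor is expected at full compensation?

u = d ρ_w/ρ_m = 0.09452 km × 1/3.24 = 0.0292 km.

0.0292 km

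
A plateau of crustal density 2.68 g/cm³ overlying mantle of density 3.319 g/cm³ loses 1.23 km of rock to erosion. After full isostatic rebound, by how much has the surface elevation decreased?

Rebound u = e ρ_c/ρ_m = 1.23 km × 2.68/3.319 = 0.9932 km.
Net surface drop = e − u = 1.23 km − 0.9932 km = e (ρ_m − ρ_c)/ρ_m = 0.237 km.

0.237 km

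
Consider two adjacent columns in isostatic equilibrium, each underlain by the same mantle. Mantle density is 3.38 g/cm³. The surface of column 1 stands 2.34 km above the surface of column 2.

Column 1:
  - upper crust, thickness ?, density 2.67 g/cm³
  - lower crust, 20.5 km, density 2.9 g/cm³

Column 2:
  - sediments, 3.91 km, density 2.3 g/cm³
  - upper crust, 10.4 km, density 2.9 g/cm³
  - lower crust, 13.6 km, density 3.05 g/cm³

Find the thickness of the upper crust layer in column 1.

16.6 km

Take the compensation level at the base of the deeper column (depth z_c below the surface of column 1) and equate Σ ρ_i t_i down to z_c; mantle fills any gap and the z_c terms cancel.
Column 1: x×2.67 + 20.5×2.9 + (z_c − 20.5 − x)×3.38
Column 2: 2.34×0 + 3.91×2.3 + 10.4×2.9 + 13.6×3.05 + (z_c − 2.34 − 27.91)×3.38
The z_c×3.38 term appears on both sides and cancels. Collect the known terms of each column as K = Σ(ρt)_known − 3.38 × (depth of known layers): K_1 = 59.45 − 3.38×20.5 = −9.84; K_2 = 80.633 − 3.38×(2.34 + 27.91) = −21.612.
Balance: K_1 − x×(3.38 − 2.67) = K_2, so x = (K_1 − K_2)/(3.38 − 2.67) = 11.772/0.71 = 16.6 km.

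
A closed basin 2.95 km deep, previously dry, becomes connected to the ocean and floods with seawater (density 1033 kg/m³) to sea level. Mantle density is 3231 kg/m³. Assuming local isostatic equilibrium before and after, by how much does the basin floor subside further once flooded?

After flooding the water column is d + s deep. Its weight must equal the weight of mantle displaced by the extra subsidence s: (d + s) ρ_w = s ρ_m.
s = d ρ_w / (ρ_m − ρ_w) = 2.95 km × 1033/(3231 − 1033) = 1.39 km.

1.39 km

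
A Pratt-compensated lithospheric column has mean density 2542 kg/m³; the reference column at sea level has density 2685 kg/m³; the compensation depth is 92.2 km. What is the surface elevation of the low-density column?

ρ_ref D = ρ (D + h) → h = D (ρ_ref − ρ)/ρ.
h = 92.2 km × (2685 − 2542)/2542 = 5.19 km.

5.19 km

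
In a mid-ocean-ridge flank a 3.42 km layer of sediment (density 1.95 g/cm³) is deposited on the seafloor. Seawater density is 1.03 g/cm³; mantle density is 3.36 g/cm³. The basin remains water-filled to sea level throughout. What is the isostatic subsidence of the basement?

Submarine loading: the sediment displaces seawater, and the subsidence is in turn flooded, so s (ρ_m − ρ_w) = t (ρ_sed − ρ_w).
s = 3.42 km × (1.95 − 1.03) / (3.36 − 1.03) = 1.35 km.

1.35 km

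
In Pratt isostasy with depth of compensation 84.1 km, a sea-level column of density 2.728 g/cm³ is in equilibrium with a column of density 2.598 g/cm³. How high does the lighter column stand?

4.21 km

ρ_ref D = ρ (D + h) → h = D (ρ_ref − ρ)/ρ.
h = 84.1 km × (2.728 − 2.598)/2.598 = 4.21 km.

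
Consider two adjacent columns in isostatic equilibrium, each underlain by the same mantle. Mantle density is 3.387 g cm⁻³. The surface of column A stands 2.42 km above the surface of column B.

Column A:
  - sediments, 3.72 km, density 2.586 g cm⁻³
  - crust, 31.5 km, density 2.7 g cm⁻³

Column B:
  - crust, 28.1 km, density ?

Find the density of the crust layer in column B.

Take the compensation level at the base of the deeper column (depth z_c below the surface of column A) and equate Σ ρ_i t_i down to z_c; mantle fills any gap and the z_c terms cancel.
Column A: 3.72×2.586 + 31.5×2.7 + (z_c − 35.22)×3.387
Column B: 2.42×0 + 28.1×ρ + (z_c − 2.42 − 28.1)×3.387
The z_c×3.387 term appears on both sides and cancels. Collect the known terms of each column as K = Σ(ρt)_known − 3.387 × (depth of known layers): K_A = 94.66992 − 3.387×35.22 = −24.62022; K_B = 0 − 3.387×(2.42 + 28.1) = −103.37124.
Balance: K_A = K_B + 28.1×ρ, so ρ = (K_A − K_B)/28.1 = 78.751/28.1 = 2.8 g cm⁻³.

2.8 g cm⁻³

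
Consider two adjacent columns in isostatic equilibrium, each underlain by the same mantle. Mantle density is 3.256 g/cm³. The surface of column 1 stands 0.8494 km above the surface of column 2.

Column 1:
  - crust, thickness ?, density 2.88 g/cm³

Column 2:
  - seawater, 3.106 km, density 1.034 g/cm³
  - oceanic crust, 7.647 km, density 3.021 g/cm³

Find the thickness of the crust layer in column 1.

Take the compensation level at the base of the deeper column (depth z_c below the surface of column 1) and equate Σ ρ_i t_i down to z_c; mantle fills any gap and the z_c terms cancel.
Column 1: x×2.88 + (z_c − 0 − x)×3.256
Column 2: 0.8494×0 + 3.106×1.034 + 7.647×3.021 + (z_c − 0.8494 − 10.753)×3.256
The z_c×3.256 term appears on both sides and cancels. Collect the known terms of each column as K = Σ(ρt)_known − 3.256 × (depth of known layers): K_1 = 0 − 3.256×0 = 0; K_2 = 26.313191 − 3.256×(0.8494 + 10.753) = −11.4642234.
Balance: K_1 − x×(3.256 − 2.88) = K_2, so x = (K_1 − K_2)/(3.256 − 2.88) = 11.4642/0.376 = 30.5 km.

30.5 km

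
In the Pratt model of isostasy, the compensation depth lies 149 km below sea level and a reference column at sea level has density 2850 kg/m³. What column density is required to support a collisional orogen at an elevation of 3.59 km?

2780 kg/m³

Pratt balance: ρ_ref D = ρ (D + h).
ρ = ρ_ref D/(D + h) = 2850 × 149 km/(149 km + 3.59 km) = 2780 kg/m³.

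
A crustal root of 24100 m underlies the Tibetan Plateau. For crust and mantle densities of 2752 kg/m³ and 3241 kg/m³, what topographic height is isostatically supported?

4280 m

For local isostatic compensation: ρ_c h = (ρ_m − ρ_c) r.
h = r (ρ_m − ρ_c) / ρ_c = 24100 m × (3241 − 2752) / 2752 = 4280 m.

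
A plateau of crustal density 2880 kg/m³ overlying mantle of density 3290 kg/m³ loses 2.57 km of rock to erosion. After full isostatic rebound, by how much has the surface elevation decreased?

0.32 km

Rebound u = e ρ_c/ρ_m = 2.57 km × 2880/3290 = 2.25 km.
Net surface drop = e − u = 2.57 km − 2.25 km = e (ρ_m − ρ_c)/ρ_m = 0.32 km.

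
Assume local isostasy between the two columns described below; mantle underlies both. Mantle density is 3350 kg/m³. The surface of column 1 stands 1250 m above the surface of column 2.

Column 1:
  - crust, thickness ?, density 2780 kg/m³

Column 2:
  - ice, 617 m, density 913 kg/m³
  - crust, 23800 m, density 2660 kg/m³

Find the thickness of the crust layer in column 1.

38800 m

Take the compensation level at the base of the deeper column (depth z_c below the surface of column 1) and equate Σ ρ_i t_i down to z_c; mantle fills any gap and the z_c terms cancel.
Column 1: x×2780 + (z_c − 0 − x)×3350
Column 2: 1250×0 + 617×913 + 23800×2660 + (z_c − 1250 − 24417)×3350
The z_c×3350 term appears on both sides and cancels. Collect the known terms of each column as K = Σ(ρt)_known − 3350 × (depth of known layers): K_1 = 0 − 3350×0 = 0; K_2 = 63871321 − 3350×(1250 + 24417) = −22113129.
Balance: K_1 − x×(3350 − 2780) = K_2, so x = (K_1 − K_2)/(3350 − 2780) = 22113100/570 = 38800 m.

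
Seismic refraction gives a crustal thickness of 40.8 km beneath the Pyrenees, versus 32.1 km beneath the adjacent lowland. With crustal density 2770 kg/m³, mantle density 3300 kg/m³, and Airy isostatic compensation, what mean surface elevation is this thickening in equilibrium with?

1.4 km

Excess crust Δ = 40.8 km − 32.1 km = 8.7 km, split between elevation h and root r with h + r = Δ.
Airy balance ρ_c h = (ρ_m − ρ_c) r gives r = h ρ_c/(ρ_m − ρ_c), so h (1 + ρ_c/(ρ_m − ρ_c)) = Δ, i.e. h = Δ (ρ_m − ρ_c)/ρ_m.
h = 8.7 km × 530/3300 = 1.4 km.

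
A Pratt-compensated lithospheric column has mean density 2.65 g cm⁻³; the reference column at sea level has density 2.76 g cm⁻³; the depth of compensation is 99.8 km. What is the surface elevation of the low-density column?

ρ_ref D = ρ (D + h) → h = D (ρ_ref − ρ)/ρ.
h = 99.8 km × (2.76 − 2.65)/2.65 = 4.14 km.

4.14 km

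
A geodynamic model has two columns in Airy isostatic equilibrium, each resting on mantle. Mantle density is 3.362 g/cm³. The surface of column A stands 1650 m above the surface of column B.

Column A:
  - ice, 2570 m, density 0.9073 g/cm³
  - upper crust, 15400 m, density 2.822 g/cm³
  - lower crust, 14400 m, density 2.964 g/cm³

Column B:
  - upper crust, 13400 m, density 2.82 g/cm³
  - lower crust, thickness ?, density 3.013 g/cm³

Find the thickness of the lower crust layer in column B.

21600 m

Take the compensation level at the base of the deeper column (depth z_c below the surface of column A) and equate Σ ρ_i t_i down to z_c; mantle fills any gap and the z_c terms cancel.
Column A: 2570×0.9073 + 15400×2.822 + 14400×2.964 + (z_c − 32370)×3.362
Column B: 1650×0 + 13400×2.82 + x×3.013 + (z_c − 1650 − 13400 − x)×3.362
The z_c×3.362 term appears on both sides and cancels. Collect the known terms of each column as K = Σ(ρt)_known − 3.362 × (depth of known layers): K_A = 88472.161 − 3.362×32370 = −20355.779; K_B = 37788 − 3.362×(1650 + 13400) = −12810.1.
Balance: K_A = K_B − x×(3.362 − 3.013), so x = (K_B − K_A)/(3.362 − 3.013) = 7545.68/0.349 = 21600 m.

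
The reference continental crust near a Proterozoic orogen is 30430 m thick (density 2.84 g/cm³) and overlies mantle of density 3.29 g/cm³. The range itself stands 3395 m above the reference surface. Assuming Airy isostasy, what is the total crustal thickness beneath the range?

55300 m

Root depth r = h ρ_c / (ρ_m − ρ_c) = 3395 m × 2.84 / 0.45 = 21430 m.
Total thickness = T + h + r = 30430 m + 3395 m + 21430 m = 55300 m.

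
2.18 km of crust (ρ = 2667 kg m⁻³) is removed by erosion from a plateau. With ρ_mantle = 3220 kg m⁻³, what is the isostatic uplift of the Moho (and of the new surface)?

Unloading: uplift u = e ρ_c/ρ_m = 2.18 km × 2667/3220 = 1.81 km.

1.81 km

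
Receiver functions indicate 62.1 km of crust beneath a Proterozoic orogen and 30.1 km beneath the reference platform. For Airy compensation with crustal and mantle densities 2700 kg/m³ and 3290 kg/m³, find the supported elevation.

Excess crust Δ = 62.1 km − 30.1 km = 32 km, split between elevation h and root r with h + r = Δ.
Airy balance ρ_c h = (ρ_m − ρ_c) r gives r = h ρ_c/(ρ_m − ρ_c), so h (1 + ρ_c/(ρ_m − ρ_c)) = Δ, i.e. h = Δ (ρ_m − ρ_c)/ρ_m.
h = 32 km × 590/3290 = 5.74 km.

5.74 km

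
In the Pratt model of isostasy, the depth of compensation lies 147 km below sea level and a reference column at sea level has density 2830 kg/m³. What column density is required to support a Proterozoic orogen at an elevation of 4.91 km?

2740 kg/m³

Pratt balance: ρ_ref D = ρ (D + h).
ρ = ρ_ref D/(D + h) = 2830 × 147 km/(147 km + 4.91 km) = 2740 kg/m³.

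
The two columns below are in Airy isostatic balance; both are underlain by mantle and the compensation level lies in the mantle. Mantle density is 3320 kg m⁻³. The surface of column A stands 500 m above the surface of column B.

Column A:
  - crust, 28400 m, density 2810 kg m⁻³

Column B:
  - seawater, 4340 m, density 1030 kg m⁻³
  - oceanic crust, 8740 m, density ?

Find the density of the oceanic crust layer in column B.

2990 kg m⁻³

Take the compensation level at the base of the deeper column (depth z_c below the surface of column A) and equate Σ ρ_i t_i down to z_c; mantle fills any gap and the z_c terms cancel.
Column A: 28400×2810 + (z_c − 28400)×3320
Column B: 500×0 + 4340×1030 + 8740×ρ + (z_c − 500 − 13080)×3320
The z_c×3320 term appears on both sides and cancels. Collect the known terms of each column as K = Σ(ρt)_known − 3320 × (depth of known layers): K_A = 79804000 − 3320×28400 = −14484000; K_B = 4470200 − 3320×(500 + 13080) = −40615400.
Balance: K_A = K_B + 8740×ρ, so ρ = (K_A − K_B)/8740 = 26131400/8740 = 2990 kg m⁻³.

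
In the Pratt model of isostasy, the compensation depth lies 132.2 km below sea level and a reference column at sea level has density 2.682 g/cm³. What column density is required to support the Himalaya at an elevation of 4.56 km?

2.59 g/cm³

Pratt balance: ρ_ref D = ρ (D + h).
ρ = ρ_ref D/(D + h) = 2.682 × 132.2 km/(132.2 km + 4.56 km) = 2.59 g/cm³.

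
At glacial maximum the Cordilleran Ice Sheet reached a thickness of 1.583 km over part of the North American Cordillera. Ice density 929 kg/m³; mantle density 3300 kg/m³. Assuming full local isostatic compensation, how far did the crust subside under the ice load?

In Airy isostatic equilibrium: the ice load ρ_ice t is balanced by mantle displaced below, ρ_m s.
s = t ρ_ice / ρ_m = 1.583 km × 929/3300 = 0.446 km.

0.446 km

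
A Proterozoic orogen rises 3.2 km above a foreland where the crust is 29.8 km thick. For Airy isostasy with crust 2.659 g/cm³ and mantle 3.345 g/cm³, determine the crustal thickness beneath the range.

Root depth r = h ρ_c / (ρ_m − ρ_c) = 3.2 km × 2.659 / 0.686 = 12.4 km.
Total thickness = T + h + r = 29.8 km + 3.2 km + 12.4 km = 45.4 km.

45.4 km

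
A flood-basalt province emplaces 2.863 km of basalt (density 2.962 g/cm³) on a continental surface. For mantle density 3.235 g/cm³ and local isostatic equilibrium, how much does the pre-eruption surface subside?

Subaerial loading: s = t ρ_load / ρ_m.
s = 2.863 km × 2.962/3.235 = 2.62 km.

2.62 km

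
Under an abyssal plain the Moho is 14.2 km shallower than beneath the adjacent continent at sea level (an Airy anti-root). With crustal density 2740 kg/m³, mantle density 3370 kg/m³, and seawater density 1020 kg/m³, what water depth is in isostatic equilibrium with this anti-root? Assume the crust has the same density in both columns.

5.2 km

Replacing a thickness d of crust by seawater at the top must be balanced by replacing crust with mantle at the base: d (ρ_c − ρ_w) = a (ρ_m − ρ_c).
d = a (ρ_m − ρ_c)/(ρ_c − ρ_w) = 14.2 km × 630/1720 = 5.2 km.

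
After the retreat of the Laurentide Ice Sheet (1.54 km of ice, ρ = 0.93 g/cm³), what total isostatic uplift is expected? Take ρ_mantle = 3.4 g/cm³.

Removing the load lets mantle flow back in; uplift u satisfies ρ_ice t = ρ_m u.
u = t ρ_ice/ρ_m = 1.54 km × 0.93/3.4 = 0.421 km.

0.421 km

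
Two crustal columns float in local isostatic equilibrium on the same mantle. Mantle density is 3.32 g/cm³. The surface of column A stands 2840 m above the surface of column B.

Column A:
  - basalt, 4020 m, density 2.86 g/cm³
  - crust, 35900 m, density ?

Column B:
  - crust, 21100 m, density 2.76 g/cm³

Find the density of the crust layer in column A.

Take the compensation level at the base of the deeper column (depth z_c below the surface of column A) and equate Σ ρ_i t_i down to z_c; mantle fills any gap and the z_c terms cancel.
Column A: 4020×2.86 + 35900×ρ + (z_c − 39920)×3.32
Column B: 2840×0 + 21100×2.76 + (z_c − 2840 − 21100)×3.32
The z_c×3.32 term appears on both sides and cancels. Collect the known terms of each column as K = Σ(ρt)_known − 3.32 × (depth of known layers): K_A = 11497.2 − 3.32×39920 = −121037.2; K_B = 58236 − 3.32×(2840 + 21100) = −21244.8.
Balance: K_A + 35900×ρ = K_B, so ρ = (K_B − K_A)/35900 = 99792.4/35900 = 2.78 g/cm³.

2.78 g/cm³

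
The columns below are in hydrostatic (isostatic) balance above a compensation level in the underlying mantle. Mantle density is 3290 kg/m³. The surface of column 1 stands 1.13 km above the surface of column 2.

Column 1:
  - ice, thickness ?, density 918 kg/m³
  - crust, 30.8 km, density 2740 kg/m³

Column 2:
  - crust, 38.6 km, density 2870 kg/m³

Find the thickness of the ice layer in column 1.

Take the compensation level at the base of the deeper column (depth z_c below the surface of column 1) and equate Σ ρ_i t_i down to z_c; mantle fills any gap and the z_c terms cancel.
Column 1: x×918 + 30.8×2740 + (z_c − 30.8 − x)×3290
Column 2: 1.13×0 + 38.6×2870 + (z_c − 1.13 − 38.6)×3290
The z_c×3290 term appears on both sides and cancels. Collect the known terms of each column as K = Σ(ρt)_known − 3290 × (depth of known layers): K_1 = 84392 − 3290×30.8 = −16940; K_2 = 110782 − 3290×(1.13 + 38.6) = −19929.7.
Balance: K_1 − x×(3290 − 918) = K_2, so x = (K_1 − K_2)/(3290 − 918) = 2989.7/2372 = 1.26 km.

1.26 km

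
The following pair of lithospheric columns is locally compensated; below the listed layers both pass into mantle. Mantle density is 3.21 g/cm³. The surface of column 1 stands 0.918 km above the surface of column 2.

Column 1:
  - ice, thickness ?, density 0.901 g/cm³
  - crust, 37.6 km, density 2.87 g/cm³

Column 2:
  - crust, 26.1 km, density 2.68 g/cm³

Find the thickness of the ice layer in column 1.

Take the compensation level at the base of the deeper column (depth z_c below the surface of column 1) and equate Σ ρ_i t_i down to z_c; mantle fills any gap and the z_c terms cancel.
Column 1: x×0.901 + 37.6×2.87 + (z_c − 37.6 − x)×3.21
Column 2: 0.918×0 + 26.1×2.68 + (z_c − 0.918 − 26.1)×3.21
The z_c×3.21 term appears on both sides and cancels. Collect the known terms of each column as K = Σ(ρt)_known − 3.21 × (depth of known layers): K_1 = 107.912 − 3.21×37.6 = −12.784; K_2 = 69.948 − 3.21×(0.918 + 26.1) = −16.77978.
Balance: K_1 − x×(3.21 − 0.901) = K_2, so x = (K_1 − K_2)/(3.21 − 0.901) = 3.99578/2.309 = 1.73 km.

1.73 km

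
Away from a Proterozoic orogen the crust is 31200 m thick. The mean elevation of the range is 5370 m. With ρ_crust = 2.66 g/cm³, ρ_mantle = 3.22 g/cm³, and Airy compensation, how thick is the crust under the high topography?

Root depth r = h ρ_c / (ρ_m − ρ_c) = 5370 m × 2.66 / 0.56 = 25510 m.
Total thickness = T + h + r = 31200 m + 5370 m + 25510 m = 62100 m.

62100 m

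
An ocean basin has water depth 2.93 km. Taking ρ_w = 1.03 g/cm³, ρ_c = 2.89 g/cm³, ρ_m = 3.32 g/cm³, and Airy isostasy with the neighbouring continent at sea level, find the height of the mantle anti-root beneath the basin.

By Archimedes' principle applied to the lithosphere: replacing crust with seawater at the top is compensated by replacing crust with mantle at the base: d (ρ_c − ρ_w) = a (ρ_m − ρ_c).
a = d (ρ_c − ρ_w)/(ρ_m − ρ_c) = 2.93 km × 1.86/0.43 = 12.7 km.

12.7 km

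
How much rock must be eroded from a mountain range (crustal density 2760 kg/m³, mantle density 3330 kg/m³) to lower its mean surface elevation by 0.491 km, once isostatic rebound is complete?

2.87 km

Net drop Δ = e − u = e − e ρ_c/ρ_m = e (ρ_m − ρ_c)/ρ_m.
e = Δ ρ_m/(ρ_m − ρ_c) = 0.491 km × 3330/570 = 2.87 km.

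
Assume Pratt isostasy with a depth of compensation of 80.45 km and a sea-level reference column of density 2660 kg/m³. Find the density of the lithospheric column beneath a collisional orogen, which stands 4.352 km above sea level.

2520 kg/m³

Pratt balance: ρ_ref D = ρ (D + h).
ρ = ρ_ref D/(D + h) = 2660 × 80.45 km/(80.45 km + 4.352 km) = 2520 kg/m³.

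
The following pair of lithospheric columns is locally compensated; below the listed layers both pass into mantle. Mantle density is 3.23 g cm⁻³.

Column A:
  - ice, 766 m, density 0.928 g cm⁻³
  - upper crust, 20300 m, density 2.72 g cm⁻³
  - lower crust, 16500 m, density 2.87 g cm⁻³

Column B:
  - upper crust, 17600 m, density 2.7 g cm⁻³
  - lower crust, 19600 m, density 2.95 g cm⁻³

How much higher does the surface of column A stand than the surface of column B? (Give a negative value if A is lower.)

For any compensation level in the mantle, the mantle terms cancel and isostasy reduces to e = (Σt_A − Σt_B) − (Σ(ρt)_A − Σ(ρt)_B) / ρ_m.
Σt_A = 37566 m; Σt_B = 37200 m; Σ(ρt)_A = 103281.848; Σ(ρt)_B = 105340 (in m·g cm⁻³).
e = (37566 − 37200) − (103281.848 − 105340) / 3.23 = 1000 m.

1000 m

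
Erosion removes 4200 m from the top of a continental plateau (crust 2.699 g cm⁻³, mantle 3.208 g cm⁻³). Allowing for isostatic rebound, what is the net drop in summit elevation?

Rebound u = e ρ_c/ρ_m = 4200 m × 2.699/3.208 = 3534 m.
Net surface drop = e − u = 4200 m − 3534 m = e (ρ_m − ρ_c)/ρ_m = 666 m.

666 m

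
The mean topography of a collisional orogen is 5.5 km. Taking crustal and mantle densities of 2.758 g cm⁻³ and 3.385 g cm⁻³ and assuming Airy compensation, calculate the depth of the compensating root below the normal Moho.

24.2 km

In Airy isostatic equilibrium: the weight of the topography is balanced by the buoyancy of the root, ρ_c h = (ρ_m − ρ_c) r.
r = h · ρ_c / (ρ_m − ρ_c) = 5.5 km × 2.758 / (3.385 − 2.758) = 24.2 km.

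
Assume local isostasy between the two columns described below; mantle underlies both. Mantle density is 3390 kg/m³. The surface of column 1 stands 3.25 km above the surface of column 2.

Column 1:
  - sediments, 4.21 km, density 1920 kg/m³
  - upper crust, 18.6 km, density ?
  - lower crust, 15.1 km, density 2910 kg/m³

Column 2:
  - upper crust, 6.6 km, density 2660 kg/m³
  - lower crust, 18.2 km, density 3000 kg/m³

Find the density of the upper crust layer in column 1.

2880 kg/m³

Take the compensation level at the base of the deeper column (depth z_c below the surface of column 1) and equate Σ ρ_i t_i down to z_c; mantle fills any gap and the z_c terms cancel.
Column 1: 4.21×1920 + 18.6×ρ + 15.1×2910 + (z_c − 37.91)×3390
Column 2: 3.25×0 + 6.6×2660 + 18.2×3000 + (z_c − 3.25 − 24.8)×3390
The z_c×3390 term appears on both sides and cancels. Collect the known terms of each column as K = Σ(ρt)_known − 3390 × (depth of known layers): K_1 = 52024.2 − 3390×37.91 = −76490.7; K_2 = 72156 − 3390×(3.25 + 24.8) = −22933.5.
Balance: K_1 + 18.6×ρ = K_2, so ρ = (K_2 − K_1)/18.6 = 53557.2/18.6 = 2880 kg/m³.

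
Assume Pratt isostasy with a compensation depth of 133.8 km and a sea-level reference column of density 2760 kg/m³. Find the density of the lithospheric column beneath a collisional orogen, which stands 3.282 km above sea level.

2690 kg/m³

Pratt balance: ρ_ref D = ρ (D + h).
ρ = ρ_ref D/(D + h) = 2760 × 133.8 km/(133.8 km + 3.282 km) = 2690 kg/m³.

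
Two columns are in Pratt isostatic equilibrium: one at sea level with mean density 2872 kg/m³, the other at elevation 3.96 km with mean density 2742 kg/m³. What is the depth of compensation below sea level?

ρ_ref D = ρ (D + h) → D (ρ_ref − ρ) = ρ h.
D = ρ h/(ρ_ref − ρ) = 2742 × 3.96 km/(2872 − 2742) = 83.5 km.

83.5 km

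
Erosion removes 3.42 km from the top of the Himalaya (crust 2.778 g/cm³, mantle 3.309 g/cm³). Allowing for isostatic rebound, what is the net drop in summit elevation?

0.549 km

Rebound u = e ρ_c/ρ_m = 3.42 km × 2.778/3.309 = 2.871 km.
Net surface drop = e − u = 3.42 km − 2.871 km = e (ρ_m − ρ_c)/ρ_m = 0.549 km.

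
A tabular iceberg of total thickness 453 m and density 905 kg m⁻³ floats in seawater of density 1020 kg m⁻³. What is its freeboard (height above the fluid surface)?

51.1 m

Floating equilibrium: submerged depth d = t ρ_obj/ρ_fluid = 453 m × 905/1020 = 401.9 m.
Freeboard = t − d = 453 m − 401.9 m = 51.1 m.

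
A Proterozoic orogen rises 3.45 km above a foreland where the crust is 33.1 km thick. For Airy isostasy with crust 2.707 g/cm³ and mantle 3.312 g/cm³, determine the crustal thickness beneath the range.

Root depth r = h ρ_c / (ρ_m − ρ_c) = 3.45 km × 2.707 / 0.605 = 15.44 km.
Total thickness = T + h + r = 33.1 km + 3.45 km + 15.44 km = 52 km.

52 km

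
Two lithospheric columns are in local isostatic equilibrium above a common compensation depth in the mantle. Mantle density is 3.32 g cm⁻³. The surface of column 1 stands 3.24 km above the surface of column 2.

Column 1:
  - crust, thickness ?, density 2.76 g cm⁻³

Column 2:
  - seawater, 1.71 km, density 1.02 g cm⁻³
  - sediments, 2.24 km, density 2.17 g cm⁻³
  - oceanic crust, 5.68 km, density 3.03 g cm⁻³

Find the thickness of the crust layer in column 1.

33.8 km

Take the compensation level at the base of the deeper column (depth z_c below the surface of column 1) and equate Σ ρ_i t_i down to z_c; mantle fills any gap and the z_c terms cancel.
Column 1: x×2.76 + (z_c − 0 − x)×3.32
Column 2: 3.24×0 + 1.71×1.02 + 2.24×2.17 + 5.68×3.03 + (z_c − 3.24 − 9.63)×3.32
The z_c×3.32 term appears on both sides and cancels. Collect the known terms of each column as K = Σ(ρt)_known − 3.32 × (depth of known layers): K_1 = 0 − 3.32×0 = 0; K_2 = 23.8154 − 3.32×(3.24 + 9.63) = −18.913.
Balance: K_1 − x×(3.32 − 2.76) = K_2, so x = (K_1 − K_2)/(3.32 − 2.76) = 18.913/0.56 = 33.8 km.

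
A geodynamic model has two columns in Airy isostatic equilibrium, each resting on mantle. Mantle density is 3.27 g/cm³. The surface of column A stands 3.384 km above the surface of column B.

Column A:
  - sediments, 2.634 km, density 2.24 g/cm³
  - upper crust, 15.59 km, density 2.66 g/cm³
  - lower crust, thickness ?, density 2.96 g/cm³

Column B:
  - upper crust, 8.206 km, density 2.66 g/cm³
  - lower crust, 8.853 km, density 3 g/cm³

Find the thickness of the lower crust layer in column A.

20.1 km

Take the compensation level at the base of the deeper column (depth z_c below the surface of column A) and equate Σ ρ_i t_i down to z_c; mantle fills any gap and the z_c terms cancel.
Column A: 2.634×2.24 + 15.59×2.66 + x×2.96 + (z_c − 18.224 − x)×3.27
Column B: 3.384×0 + 8.206×2.66 + 8.853×3 + (z_c − 3.384 − 17.059)×3.27
The z_c×3.27 term appears on both sides and cancels. Collect the known terms of each column as K = Σ(ρt)_known − 3.27 × (depth of known layers): K_A = 47.36956 − 3.27×18.224 = −12.22292; K_B = 48.38696 − 3.27×(3.384 + 17.059) = −18.46165.
Balance: K_A − x×(3.27 − 2.96) = K_B, so x = (K_A − K_B)/(3.27 − 2.96) = 6.23873/0.31 = 20.1 km.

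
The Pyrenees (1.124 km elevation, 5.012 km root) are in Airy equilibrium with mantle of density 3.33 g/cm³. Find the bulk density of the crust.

2.72 g/cm³

ρ_c h = (ρ_m − ρ_c) r → ρ_c (h + r) = ρ_m r → ρ_c = ρ_m r / (h + r).
ρ_c = 3.33 × 5.012 km / (1.124 km + 5.012 km) = 2.72 g/cm³.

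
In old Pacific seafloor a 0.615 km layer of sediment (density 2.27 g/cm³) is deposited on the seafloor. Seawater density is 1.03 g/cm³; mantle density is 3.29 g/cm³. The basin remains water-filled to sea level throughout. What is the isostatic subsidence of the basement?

0.337 km

Submarine loading: the sediment displaces seawater, and the subsidence is in turn flooded, so s (ρ_m − ρ_w) = t (ρ_sed − ρ_w).
s = 0.615 km × (2.27 − 1.03) / (3.29 − 1.03) = 0.337 km.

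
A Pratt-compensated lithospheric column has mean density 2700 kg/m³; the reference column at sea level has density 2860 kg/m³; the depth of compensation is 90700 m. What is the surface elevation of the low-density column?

5370 m

ρ_ref D = ρ (D + h) → h = D (ρ_ref − ρ)/ρ.
h = 90700 m × (2860 − 2700)/2700 = 5370 m.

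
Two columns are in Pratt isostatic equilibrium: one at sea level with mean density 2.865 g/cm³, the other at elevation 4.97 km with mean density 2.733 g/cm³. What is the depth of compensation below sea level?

103 km

ρ_ref D = ρ (D + h) → D (ρ_ref − ρ) = ρ h.
D = ρ h/(ρ_ref − ρ) = 2.733 × 4.97 km/(2.865 − 2.733) = 103 km.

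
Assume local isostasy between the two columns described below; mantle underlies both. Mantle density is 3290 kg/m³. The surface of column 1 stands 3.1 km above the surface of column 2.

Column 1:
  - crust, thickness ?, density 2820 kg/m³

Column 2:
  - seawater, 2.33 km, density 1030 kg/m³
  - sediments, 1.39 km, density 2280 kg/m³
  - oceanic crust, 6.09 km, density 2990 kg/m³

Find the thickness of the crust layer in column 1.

Take the compensation level at the base of the deeper column (depth z_c below the surface of column 1) and equate Σ ρ_i t_i down to z_c; mantle fills any gap and the z_c terms cancel.
Column 1: x×2820 + (z_c − 0 − x)×3290
Column 2: 3.1×0 + 2.33×1030 + 1.39×2280 + 6.09×2990 + (z_c − 3.1 − 9.81)×3290
The z_c×3290 term appears on both sides and cancels. Collect the known terms of each column as K = Σ(ρt)_known − 3290 × (depth of known layers): K_1 = 0 − 3290×0 = 0; K_2 = 23778.2 − 3290×(3.1 + 9.81) = −18695.7.
Balance: K_1 − x×(3290 − 2820) = K_2, so x = (K_1 − K_2)/(3290 − 2820) = 18695.7/470 = 39.8 km.

39.8 km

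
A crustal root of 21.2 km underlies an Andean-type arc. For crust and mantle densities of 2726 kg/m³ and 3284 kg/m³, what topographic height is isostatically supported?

4.34 km

By Archimedes' principle applied to the lithosphere: ρ_c h = (ρ_m − ρ_c) r.
h = r (ρ_m − ρ_c) / ρ_c = 21.2 km × (3284 − 2726) / 2726 = 4.34 km.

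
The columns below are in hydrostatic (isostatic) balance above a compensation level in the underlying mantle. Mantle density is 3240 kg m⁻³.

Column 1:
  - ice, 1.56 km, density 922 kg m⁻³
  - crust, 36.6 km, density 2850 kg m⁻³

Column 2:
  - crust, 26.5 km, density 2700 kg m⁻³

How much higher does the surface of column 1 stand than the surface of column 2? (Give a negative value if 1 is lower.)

1.1 km

For any compensation level in the mantle, the mantle terms cancel and isostasy reduces to e = (Σt_1 − Σt_2) − (Σ(ρt)_1 − Σ(ρt)_2) / ρ_m.
Σt_1 = 38.16 km; Σt_2 = 26.5 km; Σ(ρt)_1 = 105748.32; Σ(ρt)_2 = 71550 (in km·kg m⁻³).
e = (38.16 − 26.5) − (105748.32 − 71550) / 3240 = 1.1 km.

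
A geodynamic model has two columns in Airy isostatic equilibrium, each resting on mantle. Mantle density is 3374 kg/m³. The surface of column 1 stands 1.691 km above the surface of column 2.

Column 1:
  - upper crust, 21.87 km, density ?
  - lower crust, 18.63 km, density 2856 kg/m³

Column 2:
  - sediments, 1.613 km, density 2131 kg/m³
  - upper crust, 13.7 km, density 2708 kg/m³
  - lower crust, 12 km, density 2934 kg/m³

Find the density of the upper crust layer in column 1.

2800 kg/m³

Take the compensation level at the base of the deeper column (depth z_c below the surface of column 1) and equate Σ ρ_i t_i down to z_c; mantle fills any gap and the z_c terms cancel.
Column 1: 21.87×ρ + 18.63×2856 + (z_c − 40.5)×3374
Column 2: 1.691×0 + 1.613×2131 + 13.7×2708 + 12×2934 + (z_c − 1.691 − 27.313)×3374
The z_c×3374 term appears on both sides and cancels. Collect the known terms of each column as K = Σ(ρt)_known − 3374 × (depth of known layers): K_1 = 53207.28 − 3374×40.5 = −83439.72; K_2 = 75744.903 − 3374×(1.691 + 27.313) = −22114.593.
Balance: K_1 + 21.87×ρ = K_2, so ρ = (K_2 − K_1)/21.87 = 61325.1/21.87 = 2800 kg/m³.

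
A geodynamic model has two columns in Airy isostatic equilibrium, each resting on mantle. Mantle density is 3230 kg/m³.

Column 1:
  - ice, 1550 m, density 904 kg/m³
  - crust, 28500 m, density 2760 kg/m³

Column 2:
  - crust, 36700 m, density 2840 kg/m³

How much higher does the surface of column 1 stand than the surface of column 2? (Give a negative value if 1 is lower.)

For any compensation level in the mantle, the mantle terms cancel and isostasy reduces to e = (Σt_1 − Σt_2) − (Σ(ρt)_1 − Σ(ρt)_2) / ρ_m.
Σt_1 = 30050 m; Σt_2 = 36700 m; Σ(ρt)_1 = 80061200; Σ(ρt)_2 = 104228000 (in m·kg/m³).
e = (30050 − 36700) − (80061200 − 104228000) / 3230 = 832 m.

832 m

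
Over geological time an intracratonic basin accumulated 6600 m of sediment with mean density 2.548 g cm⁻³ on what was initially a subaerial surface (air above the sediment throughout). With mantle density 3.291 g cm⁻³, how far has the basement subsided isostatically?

Subaerial load: s = t ρ_sed / ρ_m = 6600 m × 2.548/3.291 = 5110 m.

5110 m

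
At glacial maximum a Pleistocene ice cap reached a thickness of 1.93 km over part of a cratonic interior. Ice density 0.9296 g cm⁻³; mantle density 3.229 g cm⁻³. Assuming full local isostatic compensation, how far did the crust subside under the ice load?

0.556 km

In Airy isostatic equilibrium: the ice load ρ_ice t is balanced by mantle displaced below, ρ_m s.
s = t ρ_ice / ρ_m = 1.93 km × 0.9296/3.229 = 0.556 km.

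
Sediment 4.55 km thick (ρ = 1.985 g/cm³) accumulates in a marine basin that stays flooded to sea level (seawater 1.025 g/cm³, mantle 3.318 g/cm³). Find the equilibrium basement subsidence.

Submarine loading: the sediment displaces seawater, and the subsidence is in turn flooded, so s (ρ_m − ρ_w) = t (ρ_sed − ρ_w).
s = 4.55 km × (1.985 − 1.025) / (3.318 − 1.025) = 1.9 km.

1.9 km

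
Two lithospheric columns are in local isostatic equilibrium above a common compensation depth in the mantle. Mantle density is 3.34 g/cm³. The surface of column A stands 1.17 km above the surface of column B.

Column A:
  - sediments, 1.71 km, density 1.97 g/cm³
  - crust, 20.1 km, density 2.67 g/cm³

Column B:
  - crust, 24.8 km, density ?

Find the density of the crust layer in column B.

2.86 g/cm³

Take the compensation level at the base of the deeper column (depth z_c below the surface of column A) and equate Σ ρ_i t_i down to z_c; mantle fills any gap and the z_c terms cancel.
Column A: 1.71×1.97 + 20.1×2.67 + (z_c − 21.81)×3.34
Column B: 1.17×0 + 24.8×ρ + (z_c − 1.17 − 24.8)×3.34
The z_c×3.34 term appears on both sides and cancels. Collect the known terms of each column as K = Σ(ρt)_known − 3.34 × (depth of known layers): K_A = 57.0357 − 3.34×21.81 = −15.8097; K_B = 0 − 3.34×(1.17 + 24.8) = −86.7398.
Balance: K_A = K_B + 24.8×ρ, so ρ = (K_A − K_B)/24.8 = 70.9301/24.8 = 2.86 g/cm³.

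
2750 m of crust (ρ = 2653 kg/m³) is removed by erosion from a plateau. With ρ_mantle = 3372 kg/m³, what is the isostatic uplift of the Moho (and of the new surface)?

Unloading: uplift u = e ρ_c/ρ_m = 2750 m × 2653/3372 = 2160 m.

2160 m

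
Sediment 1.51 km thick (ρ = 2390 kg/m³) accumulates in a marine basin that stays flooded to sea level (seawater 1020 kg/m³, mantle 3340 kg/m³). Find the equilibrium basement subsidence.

0.892 km

Submarine loading: the sediment displaces seawater, and the subsidence is in turn flooded, so s (ρ_m − ρ_w) = t (ρ_sed − ρ_w).
s = 1.51 km × (2390 − 1020) / (3340 − 1020) = 0.892 km.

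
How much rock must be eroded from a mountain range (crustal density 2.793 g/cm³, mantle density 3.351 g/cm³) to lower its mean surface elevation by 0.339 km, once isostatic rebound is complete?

2.04 km

Net drop Δ = e − u = e − e ρ_c/ρ_m = e (ρ_m − ρ_c)/ρ_m.
e = Δ ρ_m/(ρ_m − ρ_c) = 0.339 km × 3.351/0.558 = 2.04 km.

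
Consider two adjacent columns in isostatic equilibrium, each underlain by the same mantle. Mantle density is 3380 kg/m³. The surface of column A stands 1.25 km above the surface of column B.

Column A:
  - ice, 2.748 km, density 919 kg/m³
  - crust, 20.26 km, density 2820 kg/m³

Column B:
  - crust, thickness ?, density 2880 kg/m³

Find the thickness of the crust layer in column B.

27.8 km

Take the compensation level at the base of the deeper column (depth z_c below the surface of column A) and equate Σ ρ_i t_i down to z_c; mantle fills any gap and the z_c terms cancel.
Column A: 2.748×919 + 20.26×2820 + (z_c − 23.008)×3380
Column B: 1.25×0 + x×2880 + (z_c − 1.25 − 0 − x)×3380
The z_c×3380 term appears on both sides and cancels. Collect the known terms of each column as K = Σ(ρt)_known − 3380 × (depth of known layers): K_A = 59658.612 − 3380×23.008 = −18108.428; K_B = 0 − 3380×(1.25 + 0) = −4225.
Balance: K_A = K_B − x×(3380 − 2880), so x = (K_B − K_A)/(3380 − 2880) = 13883.4/500 = 27.8 km.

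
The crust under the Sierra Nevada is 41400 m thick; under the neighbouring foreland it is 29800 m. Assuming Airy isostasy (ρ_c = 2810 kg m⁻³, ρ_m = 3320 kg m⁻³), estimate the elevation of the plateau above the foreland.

1780 m

Excess crust Δ = 41400 m − 29800 m = 11600 m, split between elevation h and root r with h + r = Δ.
Airy balance ρ_c h = (ρ_m − ρ_c) r gives r = h ρ_c/(ρ_m − ρ_c), so h (1 + ρ_c/(ρ_m − ρ_c)) = Δ, i.e. h = Δ (ρ_m − ρ_c)/ρ_m.
h = 11600 m × 510/3320 = 1780 m.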